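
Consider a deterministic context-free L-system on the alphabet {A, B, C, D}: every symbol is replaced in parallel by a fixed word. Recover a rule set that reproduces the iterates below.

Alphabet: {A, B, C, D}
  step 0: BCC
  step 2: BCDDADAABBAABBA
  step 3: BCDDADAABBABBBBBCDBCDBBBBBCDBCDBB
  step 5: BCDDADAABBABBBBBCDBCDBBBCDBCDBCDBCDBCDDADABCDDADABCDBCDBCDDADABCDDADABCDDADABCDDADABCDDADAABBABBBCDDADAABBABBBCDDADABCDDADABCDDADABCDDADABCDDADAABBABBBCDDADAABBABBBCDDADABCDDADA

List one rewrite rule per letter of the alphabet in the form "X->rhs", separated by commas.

A->BB, B->BCD, C->DAD, D->A

  step 2 ⇒ step 3: BCDDADAABBAABBA ⇒ BCD·DAD·A·A·BB·A·BB·BB·BCD·BCD·BB·BB·BCD·BCD·BB
    A ↦ BB
    B ↦ BCD
    C ↦ DAD
    D ↦ A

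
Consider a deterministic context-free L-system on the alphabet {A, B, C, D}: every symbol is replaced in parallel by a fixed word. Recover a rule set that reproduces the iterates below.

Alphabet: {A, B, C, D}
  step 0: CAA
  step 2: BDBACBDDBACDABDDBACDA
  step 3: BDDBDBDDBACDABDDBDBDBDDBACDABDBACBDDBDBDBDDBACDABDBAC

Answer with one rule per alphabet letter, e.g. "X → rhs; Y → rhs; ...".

A->BAC, B->BDD, C->DA, D->BD

  step 2 ⇒ step 3: BDBACBDDBACDABDDBACDA ⇒ BDD·BD·BDD·BAC·DA·BDD·BD·BD·BDD·BAC·DA·BD·BAC·BDD·BD·BD·BDD·BAC·DA·BD·BAC
    A ↦ BAC
    B ↦ BDD
    C ↦ DA
    D ↦ BD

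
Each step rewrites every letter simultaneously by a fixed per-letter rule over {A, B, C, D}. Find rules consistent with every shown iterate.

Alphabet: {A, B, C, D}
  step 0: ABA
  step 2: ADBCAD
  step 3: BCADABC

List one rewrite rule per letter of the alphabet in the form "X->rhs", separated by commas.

  step 2 ⇒ step 3: ADBCAD ⇒ B·C·AD·A·B·C
    A ↦ B
    B ↦ AD
    C ↦ A
    D ↦ C

A->B, B->AD, C->A, D->C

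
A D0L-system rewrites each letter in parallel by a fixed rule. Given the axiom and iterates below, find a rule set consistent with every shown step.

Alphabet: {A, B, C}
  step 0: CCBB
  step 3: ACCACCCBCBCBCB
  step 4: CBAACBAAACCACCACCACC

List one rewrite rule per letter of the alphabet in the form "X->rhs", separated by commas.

  step 3 ⇒ step 4: ACCACCCBCBCBCB ⇒ CB·A·A·CB·A·A·A·CC·A·CC·A·CC·A·CC
    A ↦ CB
    B ↦ CC
    C ↦ A

A->CB, B->CC, C->A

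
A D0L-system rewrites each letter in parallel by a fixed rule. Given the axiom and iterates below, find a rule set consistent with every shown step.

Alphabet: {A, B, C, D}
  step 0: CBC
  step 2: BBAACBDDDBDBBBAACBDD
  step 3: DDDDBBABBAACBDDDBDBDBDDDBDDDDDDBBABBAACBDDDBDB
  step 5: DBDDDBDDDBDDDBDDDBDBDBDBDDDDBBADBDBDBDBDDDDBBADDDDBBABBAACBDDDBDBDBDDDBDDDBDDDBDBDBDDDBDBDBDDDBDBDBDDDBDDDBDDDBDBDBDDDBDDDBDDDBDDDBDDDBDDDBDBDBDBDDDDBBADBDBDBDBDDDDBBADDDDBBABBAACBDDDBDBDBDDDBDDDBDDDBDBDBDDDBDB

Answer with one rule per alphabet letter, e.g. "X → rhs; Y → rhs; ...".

A->BBA, B->DD, C->ACB, D->DB

  step 2 ⇒ step 3: BBAACBDDDBDBBBAACBDD ⇒ DD·DD·BBA·BBA·ACB·DD·DB·DB·DB·DD·DB·DD·DD·DD·BBA·BBA·ACB·DD·DB·DB
    A ↦ BBA
    B ↦ DD
    C ↦ ACB
    D ↦ DB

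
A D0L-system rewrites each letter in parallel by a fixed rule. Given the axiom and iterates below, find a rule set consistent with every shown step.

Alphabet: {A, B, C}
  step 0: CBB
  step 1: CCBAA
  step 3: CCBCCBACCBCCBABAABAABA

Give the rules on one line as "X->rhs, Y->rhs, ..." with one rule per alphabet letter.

  step 0 ⇒ step 1: CBB ⇒ CCB·A·A
    B ↦ A
    C ↦ CCB
    A ↦ BA  (constrained at step 1)

A->BA, B->A, C->CCB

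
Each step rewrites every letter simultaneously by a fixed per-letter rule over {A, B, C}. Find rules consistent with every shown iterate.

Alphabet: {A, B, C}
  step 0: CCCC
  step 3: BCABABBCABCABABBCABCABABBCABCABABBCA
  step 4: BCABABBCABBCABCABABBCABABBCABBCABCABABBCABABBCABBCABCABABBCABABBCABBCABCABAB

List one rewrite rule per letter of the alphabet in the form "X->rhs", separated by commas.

  step 3 ⇒ step 4: BCABABBCABCABABBCABCABABBCABCABABBCA ⇒ BCA·BA·B·BCA·B·BCA·BCA·BA·B·BCA·BA·B·BCA·B·BCA·BCA·BA·B·BCA·BA·B·BCA·B·BCA·BCA·BA·B·BCA·BA·B·BCA·B·BCA·BCA·BA·B
    A ↦ B
    B ↦ BCA
    C ↦ BA

A->B, B->BCA, C->BA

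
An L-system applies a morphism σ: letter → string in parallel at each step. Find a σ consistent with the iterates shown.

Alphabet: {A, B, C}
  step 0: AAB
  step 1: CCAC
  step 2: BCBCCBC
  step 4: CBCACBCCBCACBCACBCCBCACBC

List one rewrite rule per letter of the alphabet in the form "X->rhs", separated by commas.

  step 1 ⇒ step 2: CCAC ⇒ BC·BC·C·BC
    A ↦ C
    C ↦ BC
  step 0 ⇒ step 1: AAB ⇒ C·C·AC
    B ↦ AC

A->C, B->AC, C->BC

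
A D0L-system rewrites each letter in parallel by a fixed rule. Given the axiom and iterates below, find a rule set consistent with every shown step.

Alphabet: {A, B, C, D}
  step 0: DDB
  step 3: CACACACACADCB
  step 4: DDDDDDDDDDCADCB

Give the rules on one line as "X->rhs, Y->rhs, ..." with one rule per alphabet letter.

  step 3 ⇒ step 4: CACACACACADCB ⇒ D·D·D·D·D·D·D·D·D·D·CA·D·CB
    A ↦ D
    B ↦ CB
    C ↦ D
    D ↦ CA

A->D, B->CB, C->D, D->CA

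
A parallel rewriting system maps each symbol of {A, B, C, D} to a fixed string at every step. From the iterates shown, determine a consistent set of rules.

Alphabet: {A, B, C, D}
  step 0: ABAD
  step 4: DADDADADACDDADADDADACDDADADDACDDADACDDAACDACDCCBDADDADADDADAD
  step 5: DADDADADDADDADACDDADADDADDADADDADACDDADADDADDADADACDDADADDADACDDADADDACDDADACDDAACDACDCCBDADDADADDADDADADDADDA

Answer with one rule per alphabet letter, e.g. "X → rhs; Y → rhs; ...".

A->D, B->CCB, C->ACD, D->DA

  step 4 ⇒ step 5: DADDADADACDDADADDADACDDADADDACDDADACDDAACDACDCCBDADDADADDADAD ⇒ DA·D·DA·DA·D·DA·D·DA·D·ACD·DA·DA·D·DA·D·DA·DA·D·DA·D·ACD·DA·DA·D·DA·D·DA·DA·D·ACD·DA·DA·D·DA·D·ACD·DA·DA·D·D·ACD·DA·D·ACD·DA·ACD·ACD·CCB·DA·D·DA·DA·D·DA·D·DA·DA·D·DA·D·DA
    A ↦ D
    B ↦ CCB
    C ↦ ACD
    D ↦ DA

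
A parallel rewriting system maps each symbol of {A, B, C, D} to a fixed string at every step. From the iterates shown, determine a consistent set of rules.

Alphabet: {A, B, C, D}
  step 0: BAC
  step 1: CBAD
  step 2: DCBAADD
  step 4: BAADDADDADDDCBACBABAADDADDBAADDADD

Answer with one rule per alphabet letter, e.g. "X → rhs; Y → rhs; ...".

  step 1 ⇒ step 2: CBAD ⇒ D·C·BA·ADD
    A ↦ BA
    B ↦ C
    C ↦ D
    D ↦ ADD

A->BA, B->C, C->D, D->ADD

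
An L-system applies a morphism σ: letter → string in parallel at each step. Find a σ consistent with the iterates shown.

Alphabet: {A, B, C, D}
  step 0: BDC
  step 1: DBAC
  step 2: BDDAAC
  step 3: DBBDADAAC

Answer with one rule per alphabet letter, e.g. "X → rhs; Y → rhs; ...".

A->DA, B->D, C->AC, D->B

  step 2 ⇒ step 3: BDDAAC ⇒ D·B·B·DA·DA·AC
    A ↦ DA
    B ↦ D
    C ↦ AC
    D ↦ B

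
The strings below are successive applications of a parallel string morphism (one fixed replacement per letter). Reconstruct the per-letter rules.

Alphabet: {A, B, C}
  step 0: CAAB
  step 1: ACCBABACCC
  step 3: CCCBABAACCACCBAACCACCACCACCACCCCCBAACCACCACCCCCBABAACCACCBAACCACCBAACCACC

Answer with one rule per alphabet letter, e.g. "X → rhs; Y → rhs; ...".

A->BA, B->CCC, C->ACC

  step 0 ⇒ step 1: CAAB ⇒ ACC·BA·BA·CCC
    A ↦ BA
    B ↦ CCC
    C ↦ ACC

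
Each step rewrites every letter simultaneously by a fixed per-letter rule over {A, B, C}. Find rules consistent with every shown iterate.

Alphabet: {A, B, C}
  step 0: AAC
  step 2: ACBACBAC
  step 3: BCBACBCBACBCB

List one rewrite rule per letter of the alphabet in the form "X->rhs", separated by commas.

  step 2 ⇒ step 3: ACBACBAC ⇒ BC·B·AC·BC·B·AC·BC·B
    A ↦ BC
    B ↦ AC
    C ↦ B

A->BC, B->AC, C->B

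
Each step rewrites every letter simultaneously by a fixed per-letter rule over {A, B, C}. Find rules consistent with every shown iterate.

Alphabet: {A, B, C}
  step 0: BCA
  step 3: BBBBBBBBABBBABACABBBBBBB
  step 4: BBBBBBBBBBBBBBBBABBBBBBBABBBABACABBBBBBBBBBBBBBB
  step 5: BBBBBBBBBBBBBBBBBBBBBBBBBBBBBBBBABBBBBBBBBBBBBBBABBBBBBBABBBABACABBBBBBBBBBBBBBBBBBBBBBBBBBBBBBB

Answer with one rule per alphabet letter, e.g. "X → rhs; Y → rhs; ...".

A->AB, B->BB, C->AC

  step 4 ⇒ step 5: BBBBBBBBBBBBBBBBABBBBBBBABBBABACABBBBBBBBBBBBBBB ⇒ BB·BB·BB·BB·BB·BB·BB·BB·BB·BB·BB·BB·BB·BB·BB·BB·AB·BB·BB·BB·BB·BB·BB·BB·AB·BB·BB·BB·AB·BB·AB·AC·AB·BB·BB·BB·BB·BB·BB·BB·BB·BB·BB·BB·BB·BB·BB·BB
    A ↦ AB
    B ↦ BB
    C ↦ AC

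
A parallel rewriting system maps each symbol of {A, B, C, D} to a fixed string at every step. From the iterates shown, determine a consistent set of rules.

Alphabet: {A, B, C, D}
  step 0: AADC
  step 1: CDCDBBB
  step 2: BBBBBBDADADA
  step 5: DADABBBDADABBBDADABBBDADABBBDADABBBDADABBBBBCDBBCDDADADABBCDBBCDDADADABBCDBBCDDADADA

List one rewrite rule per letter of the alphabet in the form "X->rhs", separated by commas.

A->CD, B->DA, C->B, D->BB

  step 1 ⇒ step 2: CDCDBBB ⇒ B·BB·B·BB·DA·DA·DA
    B ↦ DA
    C ↦ B
    D ↦ BB
  step 0 ⇒ step 1: AADC ⇒ CD·CD·BB·B
    A ↦ CD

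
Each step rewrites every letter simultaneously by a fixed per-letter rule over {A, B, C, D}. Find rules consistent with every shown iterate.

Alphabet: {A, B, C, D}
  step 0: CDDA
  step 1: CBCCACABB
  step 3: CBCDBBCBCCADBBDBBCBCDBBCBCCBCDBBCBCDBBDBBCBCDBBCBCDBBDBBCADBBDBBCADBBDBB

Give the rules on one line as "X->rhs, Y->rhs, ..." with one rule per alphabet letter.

A->BB, B->DBB, C->CBC, D->CA

  step 0 ⇒ step 1: CDDA ⇒ CBC·CA·CA·BB
    A ↦ BB
    C ↦ CBC
    D ↦ CA
    B ↦ DBB  (constrained at step 1)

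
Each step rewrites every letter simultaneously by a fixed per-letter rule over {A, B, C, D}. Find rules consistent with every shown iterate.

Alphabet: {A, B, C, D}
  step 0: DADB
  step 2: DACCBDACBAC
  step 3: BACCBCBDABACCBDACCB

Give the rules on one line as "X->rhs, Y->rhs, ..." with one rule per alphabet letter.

  step 2 ⇒ step 3: DACCBDACBAC ⇒ BA·C·CB·CB·DA·BA·C·CB·DA·C·CB
    A ↦ C
    B ↦ DA
    C ↦ CB
    D ↦ BA

A->C, B->DA, C->CB, D->BA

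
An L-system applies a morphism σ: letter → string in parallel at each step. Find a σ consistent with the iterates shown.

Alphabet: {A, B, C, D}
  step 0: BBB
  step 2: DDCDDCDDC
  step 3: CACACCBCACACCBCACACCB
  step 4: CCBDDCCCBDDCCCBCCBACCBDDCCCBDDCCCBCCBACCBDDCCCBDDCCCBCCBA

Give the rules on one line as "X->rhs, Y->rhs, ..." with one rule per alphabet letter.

  step 3 ⇒ step 4: CACACCBCACACCBCACACCB ⇒ CCB·DDC·CCB·DDC·CCB·CCB·A·CCB·DDC·CCB·DDC·CCB·CCB·A·CCB·DDC·CCB·DDC·CCB·CCB·A
    A ↦ DDC
    B ↦ A
    C ↦ CCB
  step 2 ⇒ step 3: DDCDDCDDC ⇒ CA·CA·CCB·CA·CA·CCB·CA·CA·CCB
    D ↦ CA

A->DDC, B->A, C->CCB, D->CA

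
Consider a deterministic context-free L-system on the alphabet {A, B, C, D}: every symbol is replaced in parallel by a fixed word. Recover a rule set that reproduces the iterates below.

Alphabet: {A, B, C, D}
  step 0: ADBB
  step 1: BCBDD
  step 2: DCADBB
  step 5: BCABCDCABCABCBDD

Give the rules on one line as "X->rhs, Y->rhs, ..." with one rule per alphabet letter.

A->BC, B->D, C->CA, D->B

  step 1 ⇒ step 2: BCBDD ⇒ D·CA·D·B·B
    B ↦ D
    C ↦ CA
    D ↦ B
  step 0 ⇒ step 1: ADBB ⇒ BC·B·D·D
    A ↦ BC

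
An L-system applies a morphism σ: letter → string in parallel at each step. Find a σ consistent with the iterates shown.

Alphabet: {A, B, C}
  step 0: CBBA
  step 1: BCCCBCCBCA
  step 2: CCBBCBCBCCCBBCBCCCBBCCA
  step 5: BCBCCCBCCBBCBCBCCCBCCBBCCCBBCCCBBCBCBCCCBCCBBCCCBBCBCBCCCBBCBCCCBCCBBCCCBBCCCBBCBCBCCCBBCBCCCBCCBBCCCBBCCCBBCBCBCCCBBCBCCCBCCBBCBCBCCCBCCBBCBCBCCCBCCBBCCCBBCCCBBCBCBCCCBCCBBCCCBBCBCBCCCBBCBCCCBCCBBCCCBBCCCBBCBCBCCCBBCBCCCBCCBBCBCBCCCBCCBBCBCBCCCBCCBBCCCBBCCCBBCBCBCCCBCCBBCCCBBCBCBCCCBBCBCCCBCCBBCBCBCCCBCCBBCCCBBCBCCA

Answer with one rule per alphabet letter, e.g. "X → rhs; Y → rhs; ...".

A->CA, B->CCB, C->BC

  step 1 ⇒ step 2: BCCCBCCBCA ⇒ CCB·BC·BC·BC·CCB·BC·BC·CCB·BC·CA
    A ↦ CA
    B ↦ CCB
    C ↦ BC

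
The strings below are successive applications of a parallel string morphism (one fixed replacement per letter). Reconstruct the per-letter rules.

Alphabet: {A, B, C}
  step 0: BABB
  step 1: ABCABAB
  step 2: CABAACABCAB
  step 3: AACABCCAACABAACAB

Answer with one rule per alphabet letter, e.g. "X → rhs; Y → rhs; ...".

A->C, B->AB, C->AA

  step 2 ⇒ step 3: CABAACABCAB ⇒ AA·C·AB·C·C·AA·C·AB·AA·C·AB
    A ↦ C
    B ↦ AB
    C ↦ AA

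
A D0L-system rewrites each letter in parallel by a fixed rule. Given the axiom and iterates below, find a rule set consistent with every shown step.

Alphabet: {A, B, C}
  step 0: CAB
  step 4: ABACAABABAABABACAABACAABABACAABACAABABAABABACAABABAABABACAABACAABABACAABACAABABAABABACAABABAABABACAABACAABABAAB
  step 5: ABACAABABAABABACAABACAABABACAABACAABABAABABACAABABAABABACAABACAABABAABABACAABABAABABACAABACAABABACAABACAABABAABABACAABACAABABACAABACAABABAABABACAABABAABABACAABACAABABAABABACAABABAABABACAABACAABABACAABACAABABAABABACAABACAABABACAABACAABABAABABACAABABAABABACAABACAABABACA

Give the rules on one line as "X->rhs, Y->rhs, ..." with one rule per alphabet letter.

A->AB, B->ACA, C->ABA

  step 4 ⇒ step 5: ABACAABABAABABACAABACAABABACAABACAABABAABABACAABABAABABACAABACAABABACAABACAABABAABABACAABABAABABACAABACAABABAAB ⇒ AB·ACA·AB·ABA·AB·AB·ACA·AB·ACA·AB·AB·ACA·AB·ACA·AB·ABA·AB·AB·ACA·AB·ABA·AB·AB·ACA·AB·ACA·AB·ABA·AB·AB·ACA·AB·ABA·AB·AB·ACA·AB·ACA·AB·AB·ACA·AB·ACA·AB·ABA·AB·AB·ACA·AB·ACA·AB·AB·ACA·AB·ACA·AB·ABA·AB·AB·ACA·AB·ABA·AB·AB·ACA·AB·ACA·AB·ABA·AB·AB·ACA·AB·ABA·AB·AB·ACA·AB·ACA·AB·AB·ACA·AB·ACA·AB·ABA·AB·AB·ACA·AB·ACA·AB·AB·ACA·AB·ACA·AB·ABA·AB·AB·ACA·AB·ABA·AB·AB·ACA·AB·ACA·AB·AB·ACA
    A ↦ AB
    B ↦ ACA
    C ↦ ABA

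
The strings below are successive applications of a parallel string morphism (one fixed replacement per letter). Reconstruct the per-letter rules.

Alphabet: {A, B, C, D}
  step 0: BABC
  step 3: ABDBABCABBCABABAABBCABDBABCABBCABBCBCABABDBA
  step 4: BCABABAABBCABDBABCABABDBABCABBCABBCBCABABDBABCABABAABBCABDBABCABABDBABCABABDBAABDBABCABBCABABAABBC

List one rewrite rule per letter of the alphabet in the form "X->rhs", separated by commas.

  step 3 ⇒ step 4: ABDBABCABBCABABAABBCABDBABCABBCABBCBCABABDBA ⇒ BC·AB·ABA·AB·BC·AB·DBA·BC·AB·AB·DBA·BC·AB·BC·AB·BC·BC·AB·AB·DBA·BC·AB·ABA·AB·BC·AB·DBA·BC·AB·AB·DBA·BC·AB·AB·DBA·AB·DBA·BC·AB·BC·AB·ABA·AB·BC
    A ↦ BC
    B ↦ AB
    C ↦ DBA
    D ↦ ABA

A->BC, B->AB, C->DBA, D->ABA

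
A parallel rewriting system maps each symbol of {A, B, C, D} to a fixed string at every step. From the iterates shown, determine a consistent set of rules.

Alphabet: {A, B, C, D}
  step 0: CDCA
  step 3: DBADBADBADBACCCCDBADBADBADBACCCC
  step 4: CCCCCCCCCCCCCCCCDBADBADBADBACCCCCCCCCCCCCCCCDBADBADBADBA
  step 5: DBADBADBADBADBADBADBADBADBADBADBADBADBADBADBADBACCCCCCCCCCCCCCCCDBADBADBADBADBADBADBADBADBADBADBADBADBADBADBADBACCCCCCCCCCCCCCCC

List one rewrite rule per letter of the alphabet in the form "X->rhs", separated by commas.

  step 4 ⇒ step 5: CCCCCCCCCCCCCCCCDBADBADBADBACCCCCCCCCCCCCCCCDBADBADBADBA ⇒ DBA·DBA·DBA·DBA·DBA·DBA·DBA·DBA·DBA·DBA·DBA·DBA·DBA·DBA·DBA·DBA·C·CC·C·C·CC·C·C·CC·C·C·CC·C·DBA·DBA·DBA·DBA·DBA·DBA·DBA·DBA·DBA·DBA·DBA·DBA·DBA·DBA·DBA·DBA·C·CC·C·C·CC·C·C·CC·C·C·CC·C
    A ↦ C
    B ↦ CC
    C ↦ DBA
    D ↦ C

A->C, B->CC, C->DBA, D->C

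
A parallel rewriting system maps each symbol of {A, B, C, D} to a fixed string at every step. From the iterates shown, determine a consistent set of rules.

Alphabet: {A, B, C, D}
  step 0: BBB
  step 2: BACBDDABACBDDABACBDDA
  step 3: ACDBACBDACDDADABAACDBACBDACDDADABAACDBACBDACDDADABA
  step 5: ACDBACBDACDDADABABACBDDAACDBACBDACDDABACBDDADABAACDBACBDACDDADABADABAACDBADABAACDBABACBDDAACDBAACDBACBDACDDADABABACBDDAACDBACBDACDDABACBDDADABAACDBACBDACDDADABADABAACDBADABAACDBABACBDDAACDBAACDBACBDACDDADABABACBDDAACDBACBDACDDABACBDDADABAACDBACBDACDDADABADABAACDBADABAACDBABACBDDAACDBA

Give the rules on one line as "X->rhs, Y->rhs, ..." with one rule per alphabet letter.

A->BA, B->ACD, C->CBD, D->DA

  step 2 ⇒ step 3: BACBDDABACBDDABACBDDA ⇒ ACD·BA·CBD·ACD·DA·DA·BA·ACD·BA·CBD·ACD·DA·DA·BA·ACD·BA·CBD·ACD·DA·DA·BA
    A ↦ BA
    B ↦ ACD
    C ↦ CBD
    D ↦ DA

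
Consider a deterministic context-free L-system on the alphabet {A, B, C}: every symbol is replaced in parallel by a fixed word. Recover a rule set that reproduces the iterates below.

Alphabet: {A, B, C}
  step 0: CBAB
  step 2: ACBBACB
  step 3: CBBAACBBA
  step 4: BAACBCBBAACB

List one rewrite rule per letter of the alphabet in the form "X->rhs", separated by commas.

  step 3 ⇒ step 4: CBBAACBBA ⇒ B·A·A·CB·CB·B·A·A·CB
    A ↦ CB
    B ↦ A
    C ↦ B

A->CB, B->A, C->B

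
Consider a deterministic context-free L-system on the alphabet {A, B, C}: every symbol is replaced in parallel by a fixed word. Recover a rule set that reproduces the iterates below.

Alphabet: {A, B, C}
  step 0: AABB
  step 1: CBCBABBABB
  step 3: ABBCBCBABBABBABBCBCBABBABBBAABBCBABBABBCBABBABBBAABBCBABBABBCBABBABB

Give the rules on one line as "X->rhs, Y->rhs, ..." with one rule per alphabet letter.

  step 0 ⇒ step 1: AABB ⇒ CB·CB·ABB·ABB
    A ↦ CB
    B ↦ ABB
    C ↦ BA  (constrained at step 1)

A->CB, B->ABB, C->BA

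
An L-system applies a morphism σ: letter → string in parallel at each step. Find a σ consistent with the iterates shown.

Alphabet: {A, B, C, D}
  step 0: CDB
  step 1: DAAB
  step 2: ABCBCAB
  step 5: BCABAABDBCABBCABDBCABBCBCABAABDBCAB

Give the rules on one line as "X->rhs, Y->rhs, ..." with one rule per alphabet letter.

  step 1 ⇒ step 2: DAAB ⇒ A·BC·BC·AB
    A ↦ BC
    B ↦ AB
    D ↦ A
  step 0 ⇒ step 1: CDB ⇒ D·A·AB
    C ↦ D

A->BC, B->AB, C->D, D->A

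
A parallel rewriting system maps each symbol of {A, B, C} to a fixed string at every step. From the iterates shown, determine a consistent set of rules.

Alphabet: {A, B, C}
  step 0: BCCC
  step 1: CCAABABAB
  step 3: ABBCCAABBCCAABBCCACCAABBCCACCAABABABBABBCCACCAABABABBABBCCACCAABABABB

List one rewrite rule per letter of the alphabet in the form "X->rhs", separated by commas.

  step 0 ⇒ step 1: BCCC ⇒ CCA·AB·AB·AB
    B ↦ CCA
    C ↦ AB
    A ↦ ABB  (constrained at step 1)

A->ABB, B->CCA, C->AB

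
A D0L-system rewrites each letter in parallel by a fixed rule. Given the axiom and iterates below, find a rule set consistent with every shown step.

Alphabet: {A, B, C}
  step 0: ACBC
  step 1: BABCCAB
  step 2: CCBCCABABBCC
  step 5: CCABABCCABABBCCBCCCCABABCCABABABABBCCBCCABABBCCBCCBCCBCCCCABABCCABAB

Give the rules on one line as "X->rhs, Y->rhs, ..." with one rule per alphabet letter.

A->B, B->CC, C->AB

  step 1 ⇒ step 2: BABCCAB ⇒ CC·B·CC·AB·AB·B·CC
    A ↦ B
    B ↦ CC
    C ↦ AB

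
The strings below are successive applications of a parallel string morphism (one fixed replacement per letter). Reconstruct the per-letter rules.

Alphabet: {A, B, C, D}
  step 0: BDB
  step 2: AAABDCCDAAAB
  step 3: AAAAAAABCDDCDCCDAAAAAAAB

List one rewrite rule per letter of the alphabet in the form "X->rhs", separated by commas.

  step 2 ⇒ step 3: AAABDCCDAAAB ⇒ AA·AA·AA·AB·CD·DC·DC·CD·AA·AA·AA·AB
    A ↦ AA
    B ↦ AB
    C ↦ DC
    D ↦ CD

A->AA, B->AB, C->DC, D->CD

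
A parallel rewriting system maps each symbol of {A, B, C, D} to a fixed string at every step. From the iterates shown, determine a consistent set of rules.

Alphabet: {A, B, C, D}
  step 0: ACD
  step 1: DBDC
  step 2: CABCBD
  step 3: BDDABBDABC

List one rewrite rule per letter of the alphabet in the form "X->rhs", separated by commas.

  step 2 ⇒ step 3: CABCBD ⇒ BD·D·AB·BD·AB·C
    A ↦ D
    B ↦ AB
    C ↦ BD
    D ↦ C

A->D, B->AB, C->BD, D->C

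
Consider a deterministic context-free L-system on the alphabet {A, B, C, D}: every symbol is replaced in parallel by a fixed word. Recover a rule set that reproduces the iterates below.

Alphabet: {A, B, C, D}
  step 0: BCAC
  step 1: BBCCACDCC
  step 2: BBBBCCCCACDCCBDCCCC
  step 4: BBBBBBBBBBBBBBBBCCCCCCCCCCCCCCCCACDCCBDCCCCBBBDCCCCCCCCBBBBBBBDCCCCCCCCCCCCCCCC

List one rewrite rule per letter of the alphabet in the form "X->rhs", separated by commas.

A->ACD, B->BB, C->CC, D->BD

  step 1 ⇒ step 2: BBCCACDCC ⇒ BB·BB·CC·CC·ACD·CC·BD·CC·CC
    A ↦ ACD
    B ↦ BB
    C ↦ CC
    D ↦ BD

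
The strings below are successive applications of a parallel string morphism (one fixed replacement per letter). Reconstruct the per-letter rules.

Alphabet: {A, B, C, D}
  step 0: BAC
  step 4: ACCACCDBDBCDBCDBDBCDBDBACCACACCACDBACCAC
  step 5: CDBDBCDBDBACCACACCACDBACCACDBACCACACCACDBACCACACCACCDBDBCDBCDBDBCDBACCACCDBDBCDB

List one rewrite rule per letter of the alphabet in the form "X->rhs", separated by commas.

A->C, B->AC, C->DB, D->ACC

  step 4 ⇒ step 5: ACCACCDBDBCDBCDBDBCDBDBACCACACCACDBACCAC ⇒ C·DB·DB·C·DB·DB·ACC·AC·ACC·AC·DB·ACC·AC·DB·ACC·AC·ACC·AC·DB·ACC·AC·ACC·AC·C·DB·DB·C·DB·C·DB·DB·C·DB·ACC·AC·C·DB·DB·C·DB
    A ↦ C
    B ↦ AC
    C ↦ DB
    D ↦ ACC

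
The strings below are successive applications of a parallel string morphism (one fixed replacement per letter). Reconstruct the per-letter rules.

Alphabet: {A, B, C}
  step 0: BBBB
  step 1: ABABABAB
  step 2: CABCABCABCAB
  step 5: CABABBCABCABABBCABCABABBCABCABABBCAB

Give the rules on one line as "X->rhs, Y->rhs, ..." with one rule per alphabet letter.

  step 1 ⇒ step 2: ABABABAB ⇒ C·AB·C·AB·C·AB·C·AB
    A ↦ C
    B ↦ AB
    C ↦ B  (constrained at step 2)

A->C, B->AB, C->B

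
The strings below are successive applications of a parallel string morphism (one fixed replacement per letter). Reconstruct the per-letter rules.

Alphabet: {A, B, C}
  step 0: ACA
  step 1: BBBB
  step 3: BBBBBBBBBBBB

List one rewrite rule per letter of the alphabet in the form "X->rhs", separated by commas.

  step 0 ⇒ step 1: ACA ⇒ B·BB·B
    A ↦ B
    C ↦ BB
    B ↦ CA  (constrained at step 1)

A->B, B->CA, C->BB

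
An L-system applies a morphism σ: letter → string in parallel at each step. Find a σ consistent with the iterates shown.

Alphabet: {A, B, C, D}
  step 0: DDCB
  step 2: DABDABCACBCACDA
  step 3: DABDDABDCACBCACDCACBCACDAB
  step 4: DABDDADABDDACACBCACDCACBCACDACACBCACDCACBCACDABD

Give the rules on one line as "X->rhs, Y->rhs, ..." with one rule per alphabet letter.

A->B, B->D, C->CAC, D->DA

  step 3 ⇒ step 4: DABDDABDCACBCACDCACBCACDAB ⇒ DA·B·D·DA·DA·B·D·DA·CAC·B·CAC·D·CAC·B·CAC·DA·CAC·B·CAC·D·CAC·B·CAC·DA·B·D
    A ↦ B
    B ↦ D
    C ↦ CAC
    D ↦ DA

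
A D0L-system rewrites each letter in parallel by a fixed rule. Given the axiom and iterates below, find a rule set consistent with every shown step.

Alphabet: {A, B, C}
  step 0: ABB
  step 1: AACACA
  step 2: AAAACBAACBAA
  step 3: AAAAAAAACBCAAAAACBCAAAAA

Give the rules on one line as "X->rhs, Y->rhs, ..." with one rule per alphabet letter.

A->AA, B->CA, C->CB

  step 2 ⇒ step 3: AAAACBAACBAA ⇒ AA·AA·AA·AA·CB·CA·AA·AA·CB·CA·AA·AA
    A ↦ AA
    B ↦ CA
    C ↦ CB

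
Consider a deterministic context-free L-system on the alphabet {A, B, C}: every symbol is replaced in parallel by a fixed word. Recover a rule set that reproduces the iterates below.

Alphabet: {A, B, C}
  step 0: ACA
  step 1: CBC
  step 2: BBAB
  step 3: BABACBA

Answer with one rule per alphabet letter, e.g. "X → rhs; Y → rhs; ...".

A->C, B->BA, C->B

  step 2 ⇒ step 3: BBAB ⇒ BA·BA·C·BA
    A ↦ C
    B ↦ BA
  step 0 ⇒ step 1: ACA ⇒ C·B·C
    C ↦ B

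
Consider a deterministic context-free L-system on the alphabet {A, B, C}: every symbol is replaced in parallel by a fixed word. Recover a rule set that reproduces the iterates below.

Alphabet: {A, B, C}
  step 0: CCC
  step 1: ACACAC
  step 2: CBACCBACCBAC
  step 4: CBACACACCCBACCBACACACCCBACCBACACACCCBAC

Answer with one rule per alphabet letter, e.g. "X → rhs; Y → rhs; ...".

  step 1 ⇒ step 2: ACACAC ⇒ CB·AC·CB·AC·CB·AC
    A ↦ CB
    C ↦ AC
    B ↦ C  (constrained at step 2)

A->CB, B->C, C->AC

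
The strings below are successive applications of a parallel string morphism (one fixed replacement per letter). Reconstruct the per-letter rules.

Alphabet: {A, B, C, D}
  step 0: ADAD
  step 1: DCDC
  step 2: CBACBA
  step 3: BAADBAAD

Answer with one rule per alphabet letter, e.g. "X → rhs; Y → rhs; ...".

  step 2 ⇒ step 3: CBACBA ⇒ BA·A·D·BA·A·D
    A ↦ D
    B ↦ A
    C ↦ BA
  step 0 ⇒ step 1: ADAD ⇒ D·C·D·C
    D ↦ C

A->D, B->A, C->BA, D->C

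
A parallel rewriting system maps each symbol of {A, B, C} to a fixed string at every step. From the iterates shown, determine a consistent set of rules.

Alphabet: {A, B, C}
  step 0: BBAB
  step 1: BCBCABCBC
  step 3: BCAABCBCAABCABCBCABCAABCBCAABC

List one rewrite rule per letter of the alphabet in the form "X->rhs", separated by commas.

A->ABC, B->BC, C->A

  step 0 ⇒ step 1: BBAB ⇒ BC·BC·ABC·BC
    A ↦ ABC
    B ↦ BC
    C ↦ A  (constrained at step 1)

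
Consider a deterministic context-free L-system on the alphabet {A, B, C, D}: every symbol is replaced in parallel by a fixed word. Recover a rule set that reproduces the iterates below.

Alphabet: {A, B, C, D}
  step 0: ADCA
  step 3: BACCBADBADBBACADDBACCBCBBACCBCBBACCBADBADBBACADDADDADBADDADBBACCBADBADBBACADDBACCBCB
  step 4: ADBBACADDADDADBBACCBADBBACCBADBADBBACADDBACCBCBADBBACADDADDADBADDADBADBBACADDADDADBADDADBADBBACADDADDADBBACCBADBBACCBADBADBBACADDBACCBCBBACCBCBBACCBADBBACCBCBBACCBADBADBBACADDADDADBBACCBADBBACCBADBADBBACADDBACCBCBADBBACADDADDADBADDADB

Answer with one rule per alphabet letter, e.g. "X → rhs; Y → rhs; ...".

A->BAC, B->ADB, C->ADD, D->CB

  step 3 ⇒ step 4: BACCBADBADBBACADDBACCBCBBACCBCBBACCBADBADBBACADDADDADBADDADBBACCBADBADBBACADDBACCBCB ⇒ ADB·BAC·ADD·ADD·ADB·BAC·CB·ADB·BAC·CB·ADB·ADB·BAC·ADD·BAC·CB·CB·ADB·BAC·ADD·ADD·ADB·ADD·ADB·ADB·BAC·ADD·ADD·ADB·ADD·ADB·ADB·BAC·ADD·ADD·ADB·BAC·CB·ADB·BAC·CB·ADB·ADB·BAC·ADD·BAC·CB·CB·BAC·CB·CB·BAC·CB·ADB·BAC·CB·CB·BAC·CB·ADB·ADB·BAC·ADD·ADD·ADB·BAC·CB·ADB·BAC·CB·ADB·ADB·BAC·ADD·BAC·CB·CB·ADB·BAC·ADD·ADD·ADB·ADD·ADB
    A ↦ BAC
    B ↦ ADB
    C ↦ ADD
    D ↦ CB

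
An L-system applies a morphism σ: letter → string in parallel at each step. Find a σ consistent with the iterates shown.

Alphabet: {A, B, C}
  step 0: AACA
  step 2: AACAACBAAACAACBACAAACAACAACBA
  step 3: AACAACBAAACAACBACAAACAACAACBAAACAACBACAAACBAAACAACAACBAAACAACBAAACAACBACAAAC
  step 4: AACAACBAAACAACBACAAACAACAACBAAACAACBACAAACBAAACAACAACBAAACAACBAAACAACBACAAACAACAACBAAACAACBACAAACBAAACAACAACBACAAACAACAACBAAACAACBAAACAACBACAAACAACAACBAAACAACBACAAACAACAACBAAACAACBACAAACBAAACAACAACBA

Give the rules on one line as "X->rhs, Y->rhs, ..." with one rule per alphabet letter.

  step 3 ⇒ step 4: AACAACBAAACAACBACAAACAACAACBAAACAACBACAAACBAAACAACAACBAAACAACBAAACAACBACAAAC ⇒ AAC·AAC·BA·AAC·AAC·BA·CA·AAC·AAC·AAC·BA·AAC·AAC·BA·CA·AAC·BA·AAC·AAC·AAC·BA·AAC·AAC·BA·AAC·AAC·BA·CA·AAC·AAC·AAC·BA·AAC·AAC·BA·CA·AAC·BA·AAC·AAC·AAC·BA·CA·AAC·AAC·AAC·BA·AAC·AAC·BA·AAC·AAC·BA·CA·AAC·AAC·AAC·BA·AAC·AAC·BA·CA·AAC·AAC·AAC·BA·AAC·AAC·BA·CA·AAC·BA·AAC·AAC·AAC·BA
    A ↦ AAC
    B ↦ CA
    C ↦ BA

A->AAC, B->CA, C->BA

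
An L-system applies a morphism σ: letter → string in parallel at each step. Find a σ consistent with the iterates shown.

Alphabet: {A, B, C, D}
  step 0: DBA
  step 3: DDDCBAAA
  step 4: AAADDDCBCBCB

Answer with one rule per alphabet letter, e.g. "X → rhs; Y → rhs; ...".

  step 3 ⇒ step 4: DDDCBAAA ⇒ A·A·A·DD·D·CB·CB·CB
    A ↦ CB
    B ↦ D
    C ↦ DD
    D ↦ A

A->CB, B->D, C->DD, D->A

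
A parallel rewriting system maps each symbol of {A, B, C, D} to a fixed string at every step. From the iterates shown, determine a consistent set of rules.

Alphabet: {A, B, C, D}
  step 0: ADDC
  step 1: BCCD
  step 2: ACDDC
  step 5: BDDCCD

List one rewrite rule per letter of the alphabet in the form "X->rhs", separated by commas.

  step 1 ⇒ step 2: BCCD ⇒ AC·D·D·C
    B ↦ AC
    C ↦ D
    D ↦ C
  step 0 ⇒ step 1: ADDC ⇒ B·C·C·D
    A ↦ B

A->B, B->AC, C->D, D->C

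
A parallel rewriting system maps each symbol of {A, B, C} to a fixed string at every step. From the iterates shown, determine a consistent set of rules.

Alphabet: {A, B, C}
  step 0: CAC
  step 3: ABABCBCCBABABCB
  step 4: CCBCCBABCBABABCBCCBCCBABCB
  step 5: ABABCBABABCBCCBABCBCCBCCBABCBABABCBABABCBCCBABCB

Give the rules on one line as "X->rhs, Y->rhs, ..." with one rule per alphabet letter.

A->C, B->CB, C->AB

  step 4 ⇒ step 5: CCBCCBABCBABABCBCCBCCBABCB ⇒ AB·AB·CB·AB·AB·CB·C·CB·AB·CB·C·CB·C·CB·AB·CB·AB·AB·CB·AB·AB·CB·C·CB·AB·CB
    A ↦ C
    B ↦ CB
    C ↦ AB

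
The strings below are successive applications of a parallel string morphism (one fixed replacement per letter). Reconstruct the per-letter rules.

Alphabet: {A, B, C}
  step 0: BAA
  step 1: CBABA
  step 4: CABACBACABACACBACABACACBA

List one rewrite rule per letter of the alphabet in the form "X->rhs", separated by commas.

A->BA, B->C, C->CA

  step 0 ⇒ step 1: BAA ⇒ C·BA·BA
    A ↦ BA
    B ↦ C
    C ↦ CA  (constrained at step 1)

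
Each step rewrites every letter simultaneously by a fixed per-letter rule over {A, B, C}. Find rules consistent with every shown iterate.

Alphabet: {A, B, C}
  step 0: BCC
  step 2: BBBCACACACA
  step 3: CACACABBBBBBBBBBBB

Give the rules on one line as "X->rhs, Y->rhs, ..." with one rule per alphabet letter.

A->B, B->CA, C->BB

  step 2 ⇒ step 3: BBBCACACACA ⇒ CA·CA·CA·BB·B·BB·B·BB·B·BB·B
    A ↦ B
    B ↦ CA
    C ↦ BB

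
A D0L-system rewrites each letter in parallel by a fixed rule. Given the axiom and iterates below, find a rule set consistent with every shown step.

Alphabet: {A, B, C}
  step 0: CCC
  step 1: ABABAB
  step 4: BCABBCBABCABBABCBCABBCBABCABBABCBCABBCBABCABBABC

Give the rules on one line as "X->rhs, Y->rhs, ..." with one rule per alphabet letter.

  step 0 ⇒ step 1: CCC ⇒ AB·AB·AB
    C ↦ AB
    A ↦ BA  (constrained at step 1)
    B ↦ BC  (constrained at step 1)

A->BA, B->BC, C->AB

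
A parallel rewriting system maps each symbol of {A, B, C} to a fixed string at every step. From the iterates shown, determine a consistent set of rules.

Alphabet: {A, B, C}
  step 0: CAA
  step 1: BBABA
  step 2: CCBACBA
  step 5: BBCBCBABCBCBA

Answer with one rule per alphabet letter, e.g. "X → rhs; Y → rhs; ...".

A->BA, B->C, C->B

  step 1 ⇒ step 2: BBABA ⇒ C·C·BA·C·BA
    A ↦ BA
    B ↦ C
  step 0 ⇒ step 1: CAA ⇒ B·BA·BA
    C ↦ B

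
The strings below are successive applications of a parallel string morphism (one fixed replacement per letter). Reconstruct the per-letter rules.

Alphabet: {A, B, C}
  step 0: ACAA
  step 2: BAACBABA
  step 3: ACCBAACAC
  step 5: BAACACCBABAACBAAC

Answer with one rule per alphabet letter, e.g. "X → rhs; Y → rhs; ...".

  step 2 ⇒ step 3: BAACBABA ⇒ A·C·C·BA·A·C·A·C
    A ↦ C
    B ↦ A
    C ↦ BA

A->C, B->A, C->BA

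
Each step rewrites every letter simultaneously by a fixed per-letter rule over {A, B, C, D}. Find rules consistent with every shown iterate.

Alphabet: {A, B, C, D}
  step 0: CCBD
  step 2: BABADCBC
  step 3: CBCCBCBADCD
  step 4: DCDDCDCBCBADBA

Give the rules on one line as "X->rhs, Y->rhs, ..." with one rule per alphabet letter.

A->BC, B->C, C->D, D->BA

  step 3 ⇒ step 4: CBCCBCBADCD ⇒ D·C·D·D·C·D·C·BC·BA·D·BA
    A ↦ BC
    B ↦ C
    C ↦ D
    D ↦ BA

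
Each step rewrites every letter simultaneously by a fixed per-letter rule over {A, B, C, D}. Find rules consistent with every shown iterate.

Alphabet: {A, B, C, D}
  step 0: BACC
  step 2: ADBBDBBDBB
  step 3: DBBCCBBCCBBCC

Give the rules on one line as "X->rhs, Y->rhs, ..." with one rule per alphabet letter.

  step 2 ⇒ step 3: ADBBDBBDBB ⇒ D·BB·C·C·BB·C·C·BB·C·C
    A ↦ D
    B ↦ C
    D ↦ BB
    C ↦ AD  (constrained at step 0)

A->D, B->C, C->AD, D->BB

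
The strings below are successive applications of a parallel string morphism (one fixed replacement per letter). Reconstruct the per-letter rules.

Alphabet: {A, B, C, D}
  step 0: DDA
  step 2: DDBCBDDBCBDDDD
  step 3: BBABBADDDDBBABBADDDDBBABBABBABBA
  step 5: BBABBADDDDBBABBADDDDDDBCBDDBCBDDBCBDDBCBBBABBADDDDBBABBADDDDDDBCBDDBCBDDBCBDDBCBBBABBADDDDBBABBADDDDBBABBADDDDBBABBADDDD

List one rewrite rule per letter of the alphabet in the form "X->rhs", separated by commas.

A->BCB, B->D, C->DD, D->BBA

  step 2 ⇒ step 3: DDBCBDDBCBDDDD ⇒ BBA·BBA·D·DD·D·BBA·BBA·D·DD·D·BBA·BBA·BBA·BBA
    B ↦ D
    C ↦ DD
    D ↦ BBA
    A ↦ BCB  (constrained at step 0)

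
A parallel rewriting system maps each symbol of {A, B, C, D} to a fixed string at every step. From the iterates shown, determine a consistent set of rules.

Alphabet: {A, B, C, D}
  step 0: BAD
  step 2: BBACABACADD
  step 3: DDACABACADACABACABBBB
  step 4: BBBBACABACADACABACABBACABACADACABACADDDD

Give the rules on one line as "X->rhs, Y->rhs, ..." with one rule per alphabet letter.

  step 3 ⇒ step 4: DDACABACADACABACABBBB ⇒ BB·BB·ACA·B·ACA·D·ACA·B·ACA·BB·ACA·B·ACA·D·ACA·B·ACA·D·D·D·D
    A ↦ ACA
    B ↦ D
    C ↦ B
    D ↦ BB

A->ACA, B->D, C->B, D->BB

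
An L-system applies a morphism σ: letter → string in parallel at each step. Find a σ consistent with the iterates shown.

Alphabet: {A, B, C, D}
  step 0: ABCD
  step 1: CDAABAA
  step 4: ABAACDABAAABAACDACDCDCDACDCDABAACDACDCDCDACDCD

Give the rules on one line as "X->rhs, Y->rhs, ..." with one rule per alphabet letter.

A->CD, B->A, C->AB, D->AA

  step 0 ⇒ step 1: ABCD ⇒ CD·A·AB·AA
    A ↦ CD
    B ↦ A
    C ↦ AB
    D ↦ AA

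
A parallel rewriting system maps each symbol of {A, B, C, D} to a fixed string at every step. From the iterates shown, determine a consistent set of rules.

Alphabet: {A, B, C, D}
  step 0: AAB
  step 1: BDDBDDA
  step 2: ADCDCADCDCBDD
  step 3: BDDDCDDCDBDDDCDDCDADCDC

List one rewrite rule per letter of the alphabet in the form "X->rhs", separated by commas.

A->BDD, B->A, C->D, D->DC

  step 2 ⇒ step 3: ADCDCADCDCBDD ⇒ BDD·DC·D·DC·D·BDD·DC·D·DC·D·A·DC·DC
    A ↦ BDD
    B ↦ A
    C ↦ D
    D ↦ DC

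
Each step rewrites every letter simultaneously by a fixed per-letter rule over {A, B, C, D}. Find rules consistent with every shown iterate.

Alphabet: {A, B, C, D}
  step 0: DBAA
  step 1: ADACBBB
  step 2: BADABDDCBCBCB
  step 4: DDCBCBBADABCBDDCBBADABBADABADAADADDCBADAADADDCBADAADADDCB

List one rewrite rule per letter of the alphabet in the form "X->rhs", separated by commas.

A->B, B->CB, C->DD, D->ADA

  step 1 ⇒ step 2: ADACBBB ⇒ B·ADA·B·DD·CB·CB·CB
    A ↦ B
    B ↦ CB
    C ↦ DD
    D ↦ ADA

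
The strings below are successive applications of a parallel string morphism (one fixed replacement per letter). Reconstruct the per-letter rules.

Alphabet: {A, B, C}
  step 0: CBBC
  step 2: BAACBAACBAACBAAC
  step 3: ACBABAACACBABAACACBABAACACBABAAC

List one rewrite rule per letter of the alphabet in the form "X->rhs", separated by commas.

  step 2 ⇒ step 3: BAACBAACBAACBAAC ⇒ AC·BA·BA·AC·AC·BA·BA·AC·AC·BA·BA·AC·AC·BA·BA·AC
    A ↦ BA
    B ↦ AC
    C ↦ AC

A->BA, B->AC, C->AC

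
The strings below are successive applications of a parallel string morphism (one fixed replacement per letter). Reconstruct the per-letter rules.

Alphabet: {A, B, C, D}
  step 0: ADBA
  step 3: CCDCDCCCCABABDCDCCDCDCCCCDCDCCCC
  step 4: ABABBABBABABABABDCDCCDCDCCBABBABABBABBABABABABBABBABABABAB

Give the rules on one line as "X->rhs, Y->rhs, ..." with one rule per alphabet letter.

A->DCD, B->CC, C->AB, D->B

  step 3 ⇒ step 4: CCDCDCCCCABABDCDCCDCDCCCCDCDCCCC ⇒ AB·AB·B·AB·B·AB·AB·AB·AB·DCD·CC·DCD·CC·B·AB·B·AB·AB·B·AB·B·AB·AB·AB·AB·B·AB·B·AB·AB·AB·AB
    A ↦ DCD
    B ↦ CC
    C ↦ AB
    D ↦ B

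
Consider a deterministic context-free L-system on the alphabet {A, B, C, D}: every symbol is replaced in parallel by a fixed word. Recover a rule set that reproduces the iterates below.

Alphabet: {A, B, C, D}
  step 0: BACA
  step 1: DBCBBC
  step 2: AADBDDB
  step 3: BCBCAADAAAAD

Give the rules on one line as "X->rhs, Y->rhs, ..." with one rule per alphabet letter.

A->BC, B->D, C->B, D->AA

  step 2 ⇒ step 3: AADBDDB ⇒ BC·BC·AA·D·AA·AA·D
    A ↦ BC
    B ↦ D
    D ↦ AA
  step 0 ⇒ step 1: BACA ⇒ D·BC·B·BC
    C ↦ B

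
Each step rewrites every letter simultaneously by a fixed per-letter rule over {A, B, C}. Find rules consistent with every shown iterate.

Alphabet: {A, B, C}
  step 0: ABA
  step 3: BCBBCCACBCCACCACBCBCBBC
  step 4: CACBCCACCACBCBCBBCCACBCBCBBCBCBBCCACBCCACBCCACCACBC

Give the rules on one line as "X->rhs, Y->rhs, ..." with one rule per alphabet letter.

A->B, B->CAC, C->BC

  step 3 ⇒ step 4: BCBBCCACBCCACCACBCBCBBC ⇒ CAC·BC·CAC·CAC·BC·BC·B·BC·CAC·BC·BC·B·BC·BC·B·BC·CAC·BC·CAC·BC·CAC·CAC·BC
    A ↦ B
    B ↦ CAC
    C ↦ BC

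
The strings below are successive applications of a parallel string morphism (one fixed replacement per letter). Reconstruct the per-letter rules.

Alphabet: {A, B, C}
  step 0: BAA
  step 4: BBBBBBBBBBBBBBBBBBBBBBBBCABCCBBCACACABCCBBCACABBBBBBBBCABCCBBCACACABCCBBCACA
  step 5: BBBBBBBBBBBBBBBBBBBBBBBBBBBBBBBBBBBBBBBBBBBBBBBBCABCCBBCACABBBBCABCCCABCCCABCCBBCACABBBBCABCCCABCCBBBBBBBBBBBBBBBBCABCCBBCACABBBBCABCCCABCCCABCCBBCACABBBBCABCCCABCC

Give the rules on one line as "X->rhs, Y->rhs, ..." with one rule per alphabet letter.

A->BCC, B->BB, C->CA

  step 4 ⇒ step 5: BBBBBBBBBBBBBBBBBBBBBBBBCABCCBBCACACABCCBBCACABBBBBBBBCABCCBBCACACABCCBBCACA ⇒ BB·BB·BB·BB·BB·BB·BB·BB·BB·BB·BB·BB·BB·BB·BB·BB·BB·BB·BB·BB·BB·BB·BB·BB·CA·BCC·BB·CA·CA·BB·BB·CA·BCC·CA·BCC·CA·BCC·BB·CA·CA·BB·BB·CA·BCC·CA·BCC·BB·BB·BB·BB·BB·BB·BB·BB·CA·BCC·BB·CA·CA·BB·BB·CA·BCC·CA·BCC·CA·BCC·BB·CA·CA·BB·BB·CA·BCC·CA·BCC
    A ↦ BCC
    B ↦ BB
    C ↦ CA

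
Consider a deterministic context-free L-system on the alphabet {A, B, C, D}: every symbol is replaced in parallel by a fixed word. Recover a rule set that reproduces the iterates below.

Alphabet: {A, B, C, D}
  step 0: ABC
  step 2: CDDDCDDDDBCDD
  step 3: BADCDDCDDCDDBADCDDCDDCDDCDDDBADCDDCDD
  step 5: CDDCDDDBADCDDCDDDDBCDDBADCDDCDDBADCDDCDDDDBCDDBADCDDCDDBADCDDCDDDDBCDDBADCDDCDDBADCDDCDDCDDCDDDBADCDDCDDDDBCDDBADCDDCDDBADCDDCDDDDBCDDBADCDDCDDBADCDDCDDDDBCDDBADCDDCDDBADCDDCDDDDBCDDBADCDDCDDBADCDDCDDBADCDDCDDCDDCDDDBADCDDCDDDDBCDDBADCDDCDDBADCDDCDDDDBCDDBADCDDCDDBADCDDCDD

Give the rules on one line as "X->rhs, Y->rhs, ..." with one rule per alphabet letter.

  step 2 ⇒ step 3: CDDDCDDDDBCDD ⇒ BAD·CDD·CDD·CDD·BAD·CDD·CDD·CDD·CDD·D·BAD·CDD·CDD
    B ↦ D
    C ↦ BAD
    D ↦ CDD
    A ↦ DB  (constrained at step 0)

A->DB, B->D, C->BAD, D->CDD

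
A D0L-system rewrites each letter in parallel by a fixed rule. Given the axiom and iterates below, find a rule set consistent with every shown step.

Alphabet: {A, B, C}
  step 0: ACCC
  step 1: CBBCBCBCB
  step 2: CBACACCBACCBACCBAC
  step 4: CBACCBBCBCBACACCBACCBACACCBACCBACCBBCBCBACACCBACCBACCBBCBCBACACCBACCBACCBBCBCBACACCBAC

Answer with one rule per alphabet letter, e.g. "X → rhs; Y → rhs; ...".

A->CBB, B->AC, C->CB

  step 1 ⇒ step 2: CBBCBCBCB ⇒ CB·AC·AC·CB·AC·CB·AC·CB·AC
    B ↦ AC
    C ↦ CB
  step 0 ⇒ step 1: ACCC ⇒ CBB·CB·CB·CB
    A ↦ CBB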